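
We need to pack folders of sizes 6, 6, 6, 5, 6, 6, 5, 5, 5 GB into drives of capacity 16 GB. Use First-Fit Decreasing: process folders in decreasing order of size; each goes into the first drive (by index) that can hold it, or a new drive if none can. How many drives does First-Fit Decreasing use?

4 drives

Sorted descending: 6, 6, 6, 6, 6, 5, 5, 5, 5.
6 GB → drive 1 (remaining 10 GB)
6 GB → drive 1 (remaining 4 GB)
6 GB → drive 2 (remaining 10 GB)
6 GB → drive 2 (remaining 4 GB)
6 GB → drive 3 (remaining 10 GB)
5 GB → drive 3 (remaining 5 GB)
5 GB → drive 3 (remaining 0 GB)
5 GB → drive 4 (remaining 11 GB)
5 GB → drive 4 (remaining 6 GB)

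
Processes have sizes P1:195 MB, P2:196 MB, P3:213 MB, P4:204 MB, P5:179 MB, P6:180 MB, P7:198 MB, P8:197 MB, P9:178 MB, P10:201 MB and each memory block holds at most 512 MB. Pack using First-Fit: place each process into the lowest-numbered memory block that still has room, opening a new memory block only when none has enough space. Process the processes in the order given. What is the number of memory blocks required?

5

P1 (195 MB) → memory block 1 (remaining 317 MB)
P2 (196 MB) → memory block 1 (remaining 121 MB)
P3 (213 MB) → memory block 2 (remaining 299 MB)
P4 (204 MB) → memory block 2 (remaining 95 MB)
P5 (179 MB) → memory block 3 (remaining 333 MB)
P6 (180 MB) → memory block 3 (remaining 153 MB)
P7 (198 MB) → memory block 4 (remaining 314 MB)
P8 (197 MB) → memory block 4 (remaining 117 MB)
P9 (178 MB) → memory block 5 (remaining 334 MB)
P10 (201 MB) → memory block 5 (remaining 133 MB)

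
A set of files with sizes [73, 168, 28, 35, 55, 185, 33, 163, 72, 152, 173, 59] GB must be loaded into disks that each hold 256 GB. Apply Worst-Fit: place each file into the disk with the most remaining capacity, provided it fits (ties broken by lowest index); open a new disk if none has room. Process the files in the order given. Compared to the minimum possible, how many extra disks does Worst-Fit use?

1

Worst-Fit: [73,168] [28,35,55,33,72] [185] [163] [152,59] [173] → 6 disks.
Total size 1196 GB; any packing needs at least ⌈1196/256⌉ = 5 disks.
An optimal packing achieves that bound: [185,59] [173,73] [168,72] [163,55,35] [152,33,28] → 5 disks.
Excess: 6 − 5 = 1.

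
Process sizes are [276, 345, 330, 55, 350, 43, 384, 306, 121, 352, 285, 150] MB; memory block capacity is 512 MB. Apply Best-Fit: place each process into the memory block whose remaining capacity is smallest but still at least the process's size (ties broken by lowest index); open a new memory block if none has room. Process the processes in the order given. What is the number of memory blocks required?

276 MB → memory block 1 (remaining 236 MB)
345 MB → memory block 2 (remaining 167 MB)
330 MB → memory block 3 (remaining 182 MB)
55 MB → memory block 2 (remaining 112 MB)
350 MB → memory block 4 (remaining 162 MB)
43 MB → memory block 2 (remaining 69 MB)
384 MB → memory block 5 (remaining 128 MB)
306 MB → memory block 6 (remaining 206 MB)
121 MB → memory block 5 (remaining 7 MB)
352 MB → memory block 7 (remaining 160 MB)
285 MB → memory block 8 (remaining 227 MB)
150 MB → memory block 7 (remaining 10 MB)

8 memory blocks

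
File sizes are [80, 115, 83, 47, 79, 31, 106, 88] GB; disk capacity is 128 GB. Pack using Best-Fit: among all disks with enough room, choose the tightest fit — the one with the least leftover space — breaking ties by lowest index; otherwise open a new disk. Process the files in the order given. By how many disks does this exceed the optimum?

0

Best-Fit: [80,47] [115] [83,31] [79] [106] [88] → 6 disks.
6 files exceed 64 GB (half the capacity), and no two of those can share a disk, so at least 6 disks are needed.
So 6 is already optimal.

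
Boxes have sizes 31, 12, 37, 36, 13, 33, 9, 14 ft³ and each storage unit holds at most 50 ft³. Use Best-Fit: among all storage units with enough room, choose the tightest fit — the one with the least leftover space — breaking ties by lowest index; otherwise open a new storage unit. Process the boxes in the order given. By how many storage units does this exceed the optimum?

0

Best-Fit: [31,12] [37,13] [36,9] [33,14] → 4 storage units.
Total size 185 ft³; any packing needs at least ⌈185/50⌉ = 4 storage units.
So 4 is already optimal.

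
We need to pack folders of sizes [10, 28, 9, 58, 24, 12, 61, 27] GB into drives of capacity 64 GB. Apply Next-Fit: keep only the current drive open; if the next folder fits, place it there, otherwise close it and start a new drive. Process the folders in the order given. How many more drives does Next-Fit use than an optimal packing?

Next-Fit: [10,28,9] [58] [24,12] [61] [27] → 5 drives.
Total size 229 GB; any packing needs at least ⌈229/64⌉ = 4 drives.
An optimal packing achieves that bound: [61] [58] [28,27,9] [24,12,10] → 4 drives.
Excess: 5 − 4 = 1.

1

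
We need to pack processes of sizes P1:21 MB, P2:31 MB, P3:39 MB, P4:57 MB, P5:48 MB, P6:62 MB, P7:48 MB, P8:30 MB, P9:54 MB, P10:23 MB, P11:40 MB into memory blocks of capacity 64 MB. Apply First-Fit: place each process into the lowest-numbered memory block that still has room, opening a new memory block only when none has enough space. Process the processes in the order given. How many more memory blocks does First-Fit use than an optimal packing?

1

First-Fit: [21,31] [39,23] [57] [48] [62] [48] [30] [54] [40] → 9 memory blocks.
Total size 453 MB; any packing needs at least ⌈453/64⌉ = 8 memory blocks.
An optimal packing achieves that bound: [62] [57] [54] [48] [48] [40,23] [39,21] [31,30] → 8 memory blocks.
Excess: 9 − 8 = 1.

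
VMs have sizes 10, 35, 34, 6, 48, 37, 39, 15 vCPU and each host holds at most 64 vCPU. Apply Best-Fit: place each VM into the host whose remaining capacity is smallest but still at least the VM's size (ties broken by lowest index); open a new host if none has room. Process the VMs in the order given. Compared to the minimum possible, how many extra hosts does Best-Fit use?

0

Best-Fit: [10,35,6] [34] [48,15] [37] [39] → 5 hosts.
5 VMs exceed 32 vCPU (half the capacity), and no two of those can share a host, so at least 5 hosts are needed.
So 5 is already optimal.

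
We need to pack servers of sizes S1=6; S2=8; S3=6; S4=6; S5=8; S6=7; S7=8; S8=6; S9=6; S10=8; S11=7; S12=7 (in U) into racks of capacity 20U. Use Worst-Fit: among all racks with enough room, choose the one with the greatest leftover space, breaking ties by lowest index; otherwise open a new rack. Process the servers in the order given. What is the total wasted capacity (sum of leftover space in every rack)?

17

Put S1 (6U) in rack 1; 14U remain.
Put S2 (8U) in rack 1; 6U remain.
Put S3 (6U) in rack 1; 0U remain.
Put S4 (6U) in rack 2; 14U remain.
Put S5 (8U) in rack 2; 6U remain.
Put S6 (7U) in rack 3; 13U remain.
Put S7 (8U) in rack 3; 5U remain.
Put S8 (6U) in rack 2; 0U remain.
Put S9 (6U) in rack 4; 14U remain.
Put S10 (8U) in rack 4; 6U remain.
Put S11 (7U) in rack 5; 13U remain.
Put S12 (7U) in rack 5; 6U remain.
5 racks × 20U = 100U; used 83U; unused 17U.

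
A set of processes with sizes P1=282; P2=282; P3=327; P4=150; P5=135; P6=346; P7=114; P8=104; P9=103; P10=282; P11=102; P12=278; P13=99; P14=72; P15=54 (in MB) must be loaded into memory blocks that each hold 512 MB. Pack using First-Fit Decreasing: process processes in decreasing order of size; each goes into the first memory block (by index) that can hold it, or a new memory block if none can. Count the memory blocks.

Sorted descending: 346, 327, 282, 282, 282, 278, 150, 135, 114, 104, 103, 102, 99, 72, 54.
346 MB → memory block 1 (remaining 166 MB)
327 MB → memory block 2 (remaining 185 MB)
282 MB → memory block 3 (remaining 230 MB)
282 MB → memory block 4 (remaining 230 MB)
282 MB → memory block 5 (remaining 230 MB)
278 MB → memory block 6 (remaining 234 MB)
150 MB → memory block 1 (remaining 16 MB)
135 MB → memory block 2 (remaining 50 MB)
114 MB → memory block 3 (remaining 116 MB)
104 MB → memory block 3 (remaining 12 MB)
103 MB → memory block 4 (remaining 127 MB)
102 MB → memory block 4 (remaining 25 MB)
99 MB → memory block 5 (remaining 131 MB)
72 MB → memory block 5 (remaining 59 MB)
54 MB → memory block 5 (remaining 5 MB)
Final memory blocks: [346,150] [327,135] [282,114,104] [282,103,102] [282,99,72,54] [278].

6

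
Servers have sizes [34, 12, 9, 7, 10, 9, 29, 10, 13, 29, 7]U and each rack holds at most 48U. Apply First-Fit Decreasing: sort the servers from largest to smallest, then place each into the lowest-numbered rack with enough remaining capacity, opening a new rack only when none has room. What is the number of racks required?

Sorted descending: 34, 29, 29, 13, 12, 10, 10, 9, 9, 7, 7.
34U → rack 1 (remaining 14U)
29U → rack 2 (remaining 19U)
29U → rack 3 (remaining 19U)
13U → rack 1 (remaining 1U)
12U → rack 2 (remaining 7U)
10U → rack 3 (remaining 9U)
10U → rack 4 (remaining 38U)
9U → rack 3 (remaining 0U)
9U → rack 4 (remaining 29U)
7U → rack 2 (remaining 0U)
7U → rack 4 (remaining 22U)
Final racks: [34,13] [29,12,7] [29,10,9] [10,9,7].

4 racks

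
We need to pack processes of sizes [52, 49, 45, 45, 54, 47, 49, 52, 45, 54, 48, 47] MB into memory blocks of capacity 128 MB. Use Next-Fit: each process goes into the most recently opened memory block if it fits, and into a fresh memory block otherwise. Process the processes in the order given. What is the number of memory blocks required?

6

Put 52 MB in memory block 1; 76 MB remain.
Put 49 MB in memory block 1; 27 MB remain.
Put 45 MB in memory block 2; 83 MB remain.
Put 45 MB in memory block 2; 38 MB remain.
Put 54 MB in memory block 3; 74 MB remain.
Put 47 MB in memory block 3; 27 MB remain.
Put 49 MB in memory block 4; 79 MB remain.
Put 52 MB in memory block 4; 27 MB remain.
Put 45 MB in memory block 5; 83 MB remain.
Put 54 MB in memory block 5; 29 MB remain.
Put 48 MB in memory block 6; 80 MB remain.
Put 47 MB in memory block 6; 33 MB remain.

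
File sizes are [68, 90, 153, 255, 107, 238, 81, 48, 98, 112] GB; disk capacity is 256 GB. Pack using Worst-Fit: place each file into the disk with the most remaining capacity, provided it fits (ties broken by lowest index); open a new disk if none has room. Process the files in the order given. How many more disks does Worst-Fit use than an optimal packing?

Worst-Fit: [68,90,98] [153,48] [255] [107,81] [238] [112] → 6 disks.
Total size 1250 GB; any packing needs at least ⌈1250/256⌉ = 5 disks.
An optimal packing achieves that bound: [255] [238] [153,98] [112,90,48] [107,81,68] → 5 disks.
Excess: 6 − 5 = 1.

1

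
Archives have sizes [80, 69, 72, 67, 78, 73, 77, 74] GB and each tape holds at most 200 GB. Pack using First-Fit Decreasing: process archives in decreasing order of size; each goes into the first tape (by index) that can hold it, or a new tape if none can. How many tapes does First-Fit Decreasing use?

Sorted descending: 80, 78, 77, 74, 73, 72, 69, 67.
Put 80 GB in tape 1; 120 GB remain.
Put 78 GB in tape 1; 42 GB remain.
Put 77 GB in tape 2; 123 GB remain.
Put 74 GB in tape 2; 49 GB remain.
Put 73 GB in tape 3; 127 GB remain.
Put 72 GB in tape 3; 55 GB remain.
Put 69 GB in tape 4; 131 GB remain.
Put 67 GB in tape 4; 64 GB remain.
Final tapes: [80,78] [77,74] [73,72] [69,67].

4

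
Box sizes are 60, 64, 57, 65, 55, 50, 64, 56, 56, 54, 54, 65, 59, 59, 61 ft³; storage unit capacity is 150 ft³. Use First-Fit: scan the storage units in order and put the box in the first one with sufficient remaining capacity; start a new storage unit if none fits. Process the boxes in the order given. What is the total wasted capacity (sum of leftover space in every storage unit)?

321

storage unit 1: place 60 ft³, 90 ft³ left
storage unit 1: place 64 ft³, 26 ft³ left
storage unit 2: place 57 ft³, 93 ft³ left
storage unit 2: place 65 ft³, 28 ft³ left
storage unit 3: place 55 ft³, 95 ft³ left
storage unit 3: place 50 ft³, 45 ft³ left
storage unit 4: place 64 ft³, 86 ft³ left
storage unit 4: place 56 ft³, 30 ft³ left
storage unit 5: place 56 ft³, 94 ft³ left
storage unit 5: place 54 ft³, 40 ft³ left
storage unit 6: place 54 ft³, 96 ft³ left
storage unit 6: place 65 ft³, 31 ft³ left
storage unit 7: place 59 ft³, 91 ft³ left
storage unit 7: place 59 ft³, 32 ft³ left
storage unit 8: place 61 ft³, 89 ft³ left
8 storage units × 150 ft³ = 1200 ft³; used 879 ft³; unused 321 ft³.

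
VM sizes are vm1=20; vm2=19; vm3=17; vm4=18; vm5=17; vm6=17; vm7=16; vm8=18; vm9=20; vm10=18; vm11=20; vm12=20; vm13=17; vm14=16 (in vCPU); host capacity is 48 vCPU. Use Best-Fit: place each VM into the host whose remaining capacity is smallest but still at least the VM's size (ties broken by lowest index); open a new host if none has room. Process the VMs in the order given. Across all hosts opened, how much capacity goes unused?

83

Put vm1 (20 vCPU) in host 1; 28 vCPU remain.
Put vm2 (19 vCPU) in host 1; 9 vCPU remain.
Put vm3 (17 vCPU) in host 2; 31 vCPU remain.
Put vm4 (18 vCPU) in host 2; 13 vCPU remain.
Put vm5 (17 vCPU) in host 3; 31 vCPU remain.
Put vm6 (17 vCPU) in host 3; 14 vCPU remain.
Put vm7 (16 vCPU) in host 4; 32 vCPU remain.
Put vm8 (18 vCPU) in host 4; 14 vCPU remain.
Put vm9 (20 vCPU) in host 5; 28 vCPU remain.
Put vm10 (18 vCPU) in host 5; 10 vCPU remain.
Put vm11 (20 vCPU) in host 6; 28 vCPU remain.
Put vm12 (20 vCPU) in host 6; 8 vCPU remain.
Put vm13 (17 vCPU) in host 7; 31 vCPU remain.
Put vm14 (16 vCPU) in host 7; 15 vCPU remain.
7 hosts × 48 vCPU = 336 vCPU; used 253 vCPU; unused 83 vCPU.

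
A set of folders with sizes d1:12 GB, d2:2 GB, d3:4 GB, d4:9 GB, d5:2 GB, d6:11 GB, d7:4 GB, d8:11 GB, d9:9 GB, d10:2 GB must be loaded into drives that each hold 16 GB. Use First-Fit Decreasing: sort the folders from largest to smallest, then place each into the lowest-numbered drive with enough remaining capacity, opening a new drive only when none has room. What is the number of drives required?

5

Sorted descending: 12, 11, 11, 9, 9, 4, 4, 2, 2, 2.
Put 12 GB in drive 1; 4 GB remain.
Put 11 GB in drive 2; 5 GB remain.
Put 11 GB in drive 3; 5 GB remain.
Put 9 GB in drive 4; 7 GB remain.
Put 9 GB in drive 5; 7 GB remain.
Put 4 GB in drive 1; 0 GB remain.
Put 4 GB in drive 2; 1 GB remain.
Put 2 GB in drive 3; 3 GB remain.
Put 2 GB in drive 3; 1 GB remain.
Put 2 GB in drive 4; 5 GB remain.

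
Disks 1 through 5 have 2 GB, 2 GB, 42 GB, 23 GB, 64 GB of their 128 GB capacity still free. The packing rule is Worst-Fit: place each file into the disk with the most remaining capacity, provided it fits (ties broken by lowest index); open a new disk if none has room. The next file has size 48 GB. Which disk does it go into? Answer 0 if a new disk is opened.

Disks with room: disk 5 (64 GB).
Most room is disk 5 with 64 GB free.

5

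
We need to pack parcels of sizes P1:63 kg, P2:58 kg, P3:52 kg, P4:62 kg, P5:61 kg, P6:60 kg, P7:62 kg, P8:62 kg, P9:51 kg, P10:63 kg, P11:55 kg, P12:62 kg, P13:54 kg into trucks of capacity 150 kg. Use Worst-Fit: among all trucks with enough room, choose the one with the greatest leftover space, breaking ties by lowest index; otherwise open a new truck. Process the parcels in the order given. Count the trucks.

7 trucks

Put P1 (63 kg) in truck 1; 87 kg remain.
Put P2 (58 kg) in truck 1; 29 kg remain.
Put P3 (52 kg) in truck 2; 98 kg remain.
Put P4 (62 kg) in truck 2; 36 kg remain.
Put P5 (61 kg) in truck 3; 89 kg remain.
Put P6 (60 kg) in truck 3; 29 kg remain.
Put P7 (62 kg) in truck 4; 88 kg remain.
Put P8 (62 kg) in truck 4; 26 kg remain.
Put P9 (51 kg) in truck 5; 99 kg remain.
Put P10 (63 kg) in truck 5; 36 kg remain.
Put P11 (55 kg) in truck 6; 95 kg remain.
Put P12 (62 kg) in truck 6; 33 kg remain.
Put P13 (54 kg) in truck 7; 96 kg remain.
Final trucks: [63,58] [52,62] [61,60] [62,62] [51,63] [55,62] [54].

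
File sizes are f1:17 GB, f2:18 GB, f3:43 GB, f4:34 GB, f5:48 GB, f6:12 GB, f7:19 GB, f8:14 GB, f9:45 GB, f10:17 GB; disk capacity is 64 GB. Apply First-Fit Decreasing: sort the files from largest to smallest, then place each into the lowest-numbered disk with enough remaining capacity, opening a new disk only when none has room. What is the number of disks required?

5 disks

Sorted descending: 48, 45, 43, 34, 19, 18, 17, 17, 14, 12.
48 GB → disk 1 (remaining 16 GB)
45 GB → disk 2 (remaining 19 GB)
43 GB → disk 3 (remaining 21 GB)
34 GB → disk 4 (remaining 30 GB)
19 GB → disk 2 (remaining 0 GB)
18 GB → disk 3 (remaining 3 GB)
17 GB → disk 4 (remaining 13 GB)
17 GB → disk 5 (remaining 47 GB)
14 GB → disk 1 (remaining 2 GB)
12 GB → disk 4 (remaining 1 GB)
Final disks: [48,14] [45,19] [43,18] [34,17,12] [17].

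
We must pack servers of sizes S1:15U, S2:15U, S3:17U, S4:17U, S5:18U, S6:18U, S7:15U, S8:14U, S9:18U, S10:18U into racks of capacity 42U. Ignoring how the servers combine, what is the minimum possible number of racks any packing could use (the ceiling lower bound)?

4 racks

Total size = 15 + 15 + 17 + 17 + 18 + 18 + 15 + 14 + 18 + 18 = 165U.
⌈165 / 42⌉ = 4.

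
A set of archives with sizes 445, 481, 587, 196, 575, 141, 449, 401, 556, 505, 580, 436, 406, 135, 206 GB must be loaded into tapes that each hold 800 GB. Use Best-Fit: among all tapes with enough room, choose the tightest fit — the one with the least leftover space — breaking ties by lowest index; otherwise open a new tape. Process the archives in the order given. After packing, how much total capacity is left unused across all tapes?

2701

445 GB → tape 1 (remaining 355 GB)
481 GB → tape 2 (remaining 319 GB)
587 GB → tape 3 (remaining 213 GB)
196 GB → tape 3 (remaining 17 GB)
575 GB → tape 4 (remaining 225 GB)
141 GB → tape 4 (remaining 84 GB)
449 GB → tape 5 (remaining 351 GB)
401 GB → tape 6 (remaining 399 GB)
556 GB → tape 7 (remaining 244 GB)
505 GB → tape 8 (remaining 295 GB)
580 GB → tape 9 (remaining 220 GB)
436 GB → tape 10 (remaining 364 GB)
406 GB → tape 11 (remaining 394 GB)
135 GB → tape 9 (remaining 85 GB)
206 GB → tape 7 (remaining 38 GB)
11 tapes × 800 GB = 8800 GB; used 6099 GB; unused 2701 GB.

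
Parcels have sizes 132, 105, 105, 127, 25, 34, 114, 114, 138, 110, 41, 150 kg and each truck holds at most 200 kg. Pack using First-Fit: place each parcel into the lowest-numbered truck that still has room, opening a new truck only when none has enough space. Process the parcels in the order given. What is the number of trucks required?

Put 132 kg in truck 1; 68 kg remain.
Put 105 kg in truck 2; 95 kg remain.
Put 105 kg in truck 3; 95 kg remain.
Put 127 kg in truck 4; 73 kg remain.
Put 25 kg in truck 1; 43 kg remain.
Put 34 kg in truck 1; 9 kg remain.
Put 114 kg in truck 5; 86 kg remain.
Put 114 kg in truck 6; 86 kg remain.
Put 138 kg in truck 7; 62 kg remain.
Put 110 kg in truck 8; 90 kg remain.
Put 41 kg in truck 2; 54 kg remain.
Put 150 kg in truck 9; 50 kg remain.

9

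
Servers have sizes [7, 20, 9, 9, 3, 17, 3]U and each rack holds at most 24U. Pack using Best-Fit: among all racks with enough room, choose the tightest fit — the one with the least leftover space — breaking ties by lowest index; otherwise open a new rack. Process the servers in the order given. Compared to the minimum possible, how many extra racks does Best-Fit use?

1

Best-Fit: [7,9] [20,3] [9] [17,3] → 4 racks.
Total size 68U; any packing needs at least ⌈68/24⌉ = 3 racks.
An optimal packing achieves that bound: [20,3] [17,7] [9,9,3] → 3 racks.
Excess: 4 − 3 = 1.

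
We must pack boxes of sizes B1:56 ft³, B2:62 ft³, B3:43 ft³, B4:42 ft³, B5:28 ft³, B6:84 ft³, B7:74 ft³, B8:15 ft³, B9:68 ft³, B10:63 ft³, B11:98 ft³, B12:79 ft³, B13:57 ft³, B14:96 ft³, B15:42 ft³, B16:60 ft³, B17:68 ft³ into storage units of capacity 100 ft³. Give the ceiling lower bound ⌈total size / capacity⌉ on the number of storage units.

Total size = 56 + 62 + 43 + 42 + 28 + 84 + 74 + 15 + 68 + 63 + 98 + 79 + 57 + 96 + 42 + 60 + 68 = 1035 ft³.
⌈1035 / 100⌉ = 11.

11 storage units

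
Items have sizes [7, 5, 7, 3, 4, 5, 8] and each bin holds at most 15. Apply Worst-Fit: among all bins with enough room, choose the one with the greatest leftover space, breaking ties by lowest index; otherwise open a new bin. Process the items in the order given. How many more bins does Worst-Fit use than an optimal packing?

0

Worst-Fit: [7,5] [7,3,4] [5,8] → 3 bins.
Total size 39; any packing needs at least ⌈39/15⌉ = 3 bins.
So 3 is already optimal.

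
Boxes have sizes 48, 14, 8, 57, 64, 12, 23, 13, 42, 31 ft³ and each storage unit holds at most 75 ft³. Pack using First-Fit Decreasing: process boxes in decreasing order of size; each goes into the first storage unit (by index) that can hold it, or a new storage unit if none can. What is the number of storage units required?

Sorted descending: 64, 57, 48, 42, 31, 23, 14, 13, 12, 8.
Put 64 ft³ in storage unit 1; 11 ft³ remain.
Put 57 ft³ in storage unit 2; 18 ft³ remain.
Put 48 ft³ in storage unit 3; 27 ft³ remain.
Put 42 ft³ in storage unit 4; 33 ft³ remain.
Put 31 ft³ in storage unit 4; 2 ft³ remain.
Put 23 ft³ in storage unit 3; 4 ft³ remain.
Put 14 ft³ in storage unit 2; 4 ft³ remain.
Put 13 ft³ in storage unit 5; 62 ft³ remain.
Put 12 ft³ in storage unit 5; 50 ft³ remain.
Put 8 ft³ in storage unit 1; 3 ft³ remain.

5 storage units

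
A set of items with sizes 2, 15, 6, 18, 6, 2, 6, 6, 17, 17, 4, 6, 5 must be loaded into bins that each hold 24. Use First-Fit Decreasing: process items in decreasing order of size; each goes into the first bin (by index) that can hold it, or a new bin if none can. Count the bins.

5

Sorted descending: 18, 17, 17, 15, 6, 6, 6, 6, 6, 5, 4, 2, 2.
Put 18 in bin 1; 6 remain.
Put 17 in bin 2; 7 remain.
Put 17 in bin 3; 7 remain.
Put 15 in bin 4; 9 remain.
Put 6 in bin 1; 0 remain.
Put 6 in bin 2; 1 remain.
Put 6 in bin 3; 1 remain.
Put 6 in bin 4; 3 remain.
Put 6 in bin 5; 18 remain.
Put 5 in bin 5; 13 remain.
Put 4 in bin 5; 9 remain.
Put 2 in bin 4; 1 remain.
Put 2 in bin 5; 7 remain.
Final bins: [18,6] [17,6] [17,6] [15,6,2] [6,5,4,2].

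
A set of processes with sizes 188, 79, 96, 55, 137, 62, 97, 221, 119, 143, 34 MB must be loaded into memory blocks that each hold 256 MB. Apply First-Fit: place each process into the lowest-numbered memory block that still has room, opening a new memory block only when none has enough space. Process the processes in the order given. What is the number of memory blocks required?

Put 188 MB in memory block 1; 68 MB remain.
Put 79 MB in memory block 2; 177 MB remain.
Put 96 MB in memory block 2; 81 MB remain.
Put 55 MB in memory block 1; 13 MB remain.
Put 137 MB in memory block 3; 119 MB remain.
Put 62 MB in memory block 2; 19 MB remain.
Put 97 MB in memory block 3; 22 MB remain.
Put 221 MB in memory block 4; 35 MB remain.
Put 119 MB in memory block 5; 137 MB remain.
Put 143 MB in memory block 6; 113 MB remain.
Put 34 MB in memory block 4; 1 MB remain.

6 memory blocks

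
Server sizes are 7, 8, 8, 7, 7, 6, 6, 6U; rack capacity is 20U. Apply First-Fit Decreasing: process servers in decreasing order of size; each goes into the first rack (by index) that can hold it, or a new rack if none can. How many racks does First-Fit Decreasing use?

3

Sorted descending: 8, 8, 7, 7, 7, 6, 6, 6.
8U → rack 1 (remaining 12U)
8U → rack 1 (remaining 4U)
7U → rack 2 (remaining 13U)
7U → rack 2 (remaining 6U)
7U → rack 3 (remaining 13U)
6U → rack 2 (remaining 0U)
6U → rack 3 (remaining 7U)
6U → rack 3 (remaining 1U)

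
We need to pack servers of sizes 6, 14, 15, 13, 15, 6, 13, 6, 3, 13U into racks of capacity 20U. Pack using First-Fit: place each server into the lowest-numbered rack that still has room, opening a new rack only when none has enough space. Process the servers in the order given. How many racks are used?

6 racks

6U → rack 1 (remaining 14U)
14U → rack 1 (remaining 0U)
15U → rack 2 (remaining 5U)
13U → rack 3 (remaining 7U)
15U → rack 4 (remaining 5U)
6U → rack 3 (remaining 1U)
13U → rack 5 (remaining 7U)
6U → rack 5 (remaining 1U)
3U → rack 2 (remaining 2U)
13U → rack 6 (remaining 7U)
Final racks: [6,14] [15,3] [13,6] [15] [13,6] [13].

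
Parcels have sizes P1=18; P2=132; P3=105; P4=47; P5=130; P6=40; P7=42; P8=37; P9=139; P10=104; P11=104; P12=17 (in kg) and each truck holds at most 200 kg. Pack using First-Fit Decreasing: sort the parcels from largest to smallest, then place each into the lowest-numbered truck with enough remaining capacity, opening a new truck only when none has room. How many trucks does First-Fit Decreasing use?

Sorted descending: 139, 132, 130, 105, 104, 104, 47, 42, 40, 37, 18, 17.
truck 1: place 139 kg, 61 kg left
truck 2: place 132 kg, 68 kg left
truck 3: place 130 kg, 70 kg left
truck 4: place 105 kg, 95 kg left
truck 5: place 104 kg, 96 kg left
truck 6: place 104 kg, 96 kg left
truck 1: place 47 kg, 14 kg left
truck 2: place 42 kg, 26 kg left
truck 3: place 40 kg, 30 kg left
truck 4: place 37 kg, 58 kg left
truck 2: place 18 kg, 8 kg left
truck 3: place 17 kg, 13 kg left

6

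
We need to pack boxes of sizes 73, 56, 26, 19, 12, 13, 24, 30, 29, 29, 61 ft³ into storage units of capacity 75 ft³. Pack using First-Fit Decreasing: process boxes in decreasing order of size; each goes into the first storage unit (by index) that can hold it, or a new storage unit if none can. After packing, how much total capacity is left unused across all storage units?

Sorted descending: 73, 61, 56, 30, 29, 29, 26, 24, 19, 13, 12.
73 ft³ → storage unit 1 (remaining 2 ft³)
61 ft³ → storage unit 2 (remaining 14 ft³)
56 ft³ → storage unit 3 (remaining 19 ft³)
30 ft³ → storage unit 4 (remaining 45 ft³)
29 ft³ → storage unit 4 (remaining 16 ft³)
29 ft³ → storage unit 5 (remaining 46 ft³)
26 ft³ → storage unit 5 (remaining 20 ft³)
24 ft³ → storage unit 6 (remaining 51 ft³)
19 ft³ → storage unit 3 (remaining 0 ft³)
13 ft³ → storage unit 2 (remaining 1 ft³)
12 ft³ → storage unit 4 (remaining 4 ft³)
6 storage units × 75 ft³ = 450 ft³; used 372 ft³; unused 78 ft³.

78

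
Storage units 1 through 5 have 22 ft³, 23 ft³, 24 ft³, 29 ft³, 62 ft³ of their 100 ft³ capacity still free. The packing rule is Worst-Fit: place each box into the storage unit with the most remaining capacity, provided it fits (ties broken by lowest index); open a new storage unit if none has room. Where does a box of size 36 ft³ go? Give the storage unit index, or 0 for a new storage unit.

5

Storage units with room: storage unit 5 (62 ft³).
Most room is storage unit 5 with 62 ft³ free.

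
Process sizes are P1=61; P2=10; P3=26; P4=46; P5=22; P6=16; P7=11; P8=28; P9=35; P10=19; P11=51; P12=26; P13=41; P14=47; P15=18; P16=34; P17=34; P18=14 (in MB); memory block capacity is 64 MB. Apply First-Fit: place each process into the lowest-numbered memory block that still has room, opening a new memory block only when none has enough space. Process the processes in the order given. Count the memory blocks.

10

memory block 1: place P1 (61 MB), 3 MB left
memory block 2: place P2 (10 MB), 54 MB left
memory block 2: place P3 (26 MB), 28 MB left
memory block 3: place P4 (46 MB), 18 MB left
memory block 2: place P5 (22 MB), 6 MB left
memory block 3: place P6 (16 MB), 2 MB left
memory block 4: place P7 (11 MB), 53 MB left
memory block 4: place P8 (28 MB), 25 MB left
memory block 5: place P9 (35 MB), 29 MB left
memory block 4: place P10 (19 MB), 6 MB left
memory block 6: place P11 (51 MB), 13 MB left
memory block 5: place P12 (26 MB), 3 MB left
memory block 7: place P13 (41 MB), 23 MB left
memory block 8: place P14 (47 MB), 17 MB left
memory block 7: place P15 (18 MB), 5 MB left
memory block 9: place P16 (34 MB), 30 MB left
memory block 10: place P17 (34 MB), 30 MB left
memory block 8: place P18 (14 MB), 3 MB left
Final memory blocks: [61] [10,26,22] [46,16] [11,28,19] [35,26] [51] [41,18] [47,14] [34] [34].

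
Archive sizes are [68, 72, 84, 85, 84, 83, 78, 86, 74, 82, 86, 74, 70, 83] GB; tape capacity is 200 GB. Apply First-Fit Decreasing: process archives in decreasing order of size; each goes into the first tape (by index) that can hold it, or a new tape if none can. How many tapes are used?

7 tapes

Sorted descending: 86, 86, 85, 84, 84, 83, 83, 82, 78, 74, 74, 72, 70, 68.
Put 86 GB in tape 1; 114 GB remain.
Put 86 GB in tape 1; 28 GB remain.
Put 85 GB in tape 2; 115 GB remain.
Put 84 GB in tape 2; 31 GB remain.
Put 84 GB in tape 3; 116 GB remain.
Put 83 GB in tape 3; 33 GB remain.
Put 83 GB in tape 4; 117 GB remain.
Put 82 GB in tape 4; 35 GB remain.
Put 78 GB in tape 5; 122 GB remain.
Put 74 GB in tape 5; 48 GB remain.
Put 74 GB in tape 6; 126 GB remain.
Put 72 GB in tape 6; 54 GB remain.
Put 70 GB in tape 7; 130 GB remain.
Put 68 GB in tape 7; 62 GB remain.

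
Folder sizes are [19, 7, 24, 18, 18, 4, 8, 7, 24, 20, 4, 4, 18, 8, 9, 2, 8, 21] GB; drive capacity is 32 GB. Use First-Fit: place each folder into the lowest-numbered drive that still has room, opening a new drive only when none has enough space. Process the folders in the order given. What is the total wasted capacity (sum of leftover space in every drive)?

drive 1: place 19 GB, 13 GB left
drive 1: place 7 GB, 6 GB left
drive 2: place 24 GB, 8 GB left
drive 3: place 18 GB, 14 GB left
drive 4: place 18 GB, 14 GB left
drive 1: place 4 GB, 2 GB left
drive 2: place 8 GB, 0 GB left
drive 3: place 7 GB, 7 GB left
drive 5: place 24 GB, 8 GB left
drive 6: place 20 GB, 12 GB left
drive 3: place 4 GB, 3 GB left
drive 4: place 4 GB, 10 GB left
drive 7: place 18 GB, 14 GB left
drive 4: place 8 GB, 2 GB left
drive 6: place 9 GB, 3 GB left
drive 1: place 2 GB, 0 GB left
drive 5: place 8 GB, 0 GB left
drive 8: place 21 GB, 11 GB left
8 drives × 32 GB = 256 GB; used 223 GB; unused 33 GB.

33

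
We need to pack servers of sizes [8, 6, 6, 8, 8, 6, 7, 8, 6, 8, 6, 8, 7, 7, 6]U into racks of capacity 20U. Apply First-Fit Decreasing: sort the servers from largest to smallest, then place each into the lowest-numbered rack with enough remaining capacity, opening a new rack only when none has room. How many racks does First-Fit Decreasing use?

Sorted descending: 8, 8, 8, 8, 8, 8, 7, 7, 7, 6, 6, 6, 6, 6, 6.
8U → rack 1 (remaining 12U)
8U → rack 1 (remaining 4U)
8U → rack 2 (remaining 12U)
8U → rack 2 (remaining 4U)
8U → rack 3 (remaining 12U)
8U → rack 3 (remaining 4U)
7U → rack 4 (remaining 13U)
7U → rack 4 (remaining 6U)
7U → rack 5 (remaining 13U)
6U → rack 4 (remaining 0U)
6U → rack 5 (remaining 7U)
6U → rack 5 (remaining 1U)
6U → rack 6 (remaining 14U)
6U → rack 6 (remaining 8U)
6U → rack 6 (remaining 2U)

6 racks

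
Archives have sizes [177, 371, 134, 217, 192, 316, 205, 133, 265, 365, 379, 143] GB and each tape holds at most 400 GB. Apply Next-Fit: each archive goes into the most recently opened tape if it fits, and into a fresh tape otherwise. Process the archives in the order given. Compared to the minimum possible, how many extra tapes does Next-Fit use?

2

Next-Fit: [177] [371] [134,217] [192] [316] [205,133] [265] [365] [379] [143] → 10 tapes.
Total size 2897 GB; any packing needs at least ⌈2897/400⌉ = 8 tapes.
An optimal packing achieves that bound: [379] [371] [365] [316] [265,134] [217,177] [205,192] [143,133] → 8 tapes.
Excess: 10 − 8 = 2.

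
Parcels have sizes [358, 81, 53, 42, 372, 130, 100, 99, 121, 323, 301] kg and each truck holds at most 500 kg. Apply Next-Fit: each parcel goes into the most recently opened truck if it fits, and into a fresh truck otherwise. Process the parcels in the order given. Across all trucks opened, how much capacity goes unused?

358 kg → truck 1 (remaining 142 kg)
81 kg → truck 1 (remaining 61 kg)
53 kg → truck 1 (remaining 8 kg)
42 kg → truck 2 (remaining 458 kg)
372 kg → truck 2 (remaining 86 kg)
130 kg → truck 3 (remaining 370 kg)
100 kg → truck 3 (remaining 270 kg)
99 kg → truck 3 (remaining 171 kg)
121 kg → truck 3 (remaining 50 kg)
323 kg → truck 4 (remaining 177 kg)
301 kg → truck 5 (remaining 199 kg)
5 trucks × 500 kg = 2500 kg; used 1980 kg; unused 520 kg.

520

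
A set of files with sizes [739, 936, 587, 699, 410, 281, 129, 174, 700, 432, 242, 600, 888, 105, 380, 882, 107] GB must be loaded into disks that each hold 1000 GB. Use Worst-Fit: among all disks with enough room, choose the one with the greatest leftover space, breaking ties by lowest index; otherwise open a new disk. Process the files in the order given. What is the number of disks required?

739 GB → disk 1 (remaining 261 GB)
936 GB → disk 2 (remaining 64 GB)
587 GB → disk 3 (remaining 413 GB)
699 GB → disk 4 (remaining 301 GB)
410 GB → disk 3 (remaining 3 GB)
281 GB → disk 4 (remaining 20 GB)
129 GB → disk 1 (remaining 132 GB)
174 GB → disk 5 (remaining 826 GB)
700 GB → disk 5 (remaining 126 GB)
432 GB → disk 6 (remaining 568 GB)
242 GB → disk 6 (remaining 326 GB)
600 GB → disk 7 (remaining 400 GB)
888 GB → disk 8 (remaining 112 GB)
105 GB → disk 7 (remaining 295 GB)
380 GB → disk 9 (remaining 620 GB)
882 GB → disk 10 (remaining 118 GB)
107 GB → disk 9 (remaining 513 GB)
Final disks: [739,129] [936] [587,410] [699,281] [174,700] [432,242] [600,105] [888] [380,107] [882].

10 disks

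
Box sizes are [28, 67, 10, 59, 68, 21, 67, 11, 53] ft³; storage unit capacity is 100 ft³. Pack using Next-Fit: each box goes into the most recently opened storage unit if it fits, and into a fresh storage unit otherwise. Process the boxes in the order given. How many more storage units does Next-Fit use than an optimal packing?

Next-Fit: [28,67] [10,59] [68,21] [67,11] [53] → 5 storage units.
5 boxes exceed 50 ft³ (half the capacity), and no two of those can share a storage unit, so at least 5 storage units are needed.
So 5 is already optimal.

0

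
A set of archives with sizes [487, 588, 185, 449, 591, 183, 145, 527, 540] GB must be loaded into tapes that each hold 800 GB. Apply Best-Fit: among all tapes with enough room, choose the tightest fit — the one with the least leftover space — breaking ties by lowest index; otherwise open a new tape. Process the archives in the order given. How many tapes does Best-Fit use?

Put 487 GB in tape 1; 313 GB remain.
Put 588 GB in tape 2; 212 GB remain.
Put 185 GB in tape 2; 27 GB remain.
Put 449 GB in tape 3; 351 GB remain.
Put 591 GB in tape 4; 209 GB remain.
Put 183 GB in tape 4; 26 GB remain.
Put 145 GB in tape 1; 168 GB remain.
Put 527 GB in tape 5; 273 GB remain.
Put 540 GB in tape 6; 260 GB remain.
Final tapes: [487,145] [588,185] [449] [591,183] [527] [540].

6 tapes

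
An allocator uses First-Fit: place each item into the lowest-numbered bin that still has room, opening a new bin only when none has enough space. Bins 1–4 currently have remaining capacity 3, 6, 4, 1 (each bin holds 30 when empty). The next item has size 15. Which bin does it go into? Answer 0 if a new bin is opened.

No bin has ≥ 15 free, so a new bin is opened.

0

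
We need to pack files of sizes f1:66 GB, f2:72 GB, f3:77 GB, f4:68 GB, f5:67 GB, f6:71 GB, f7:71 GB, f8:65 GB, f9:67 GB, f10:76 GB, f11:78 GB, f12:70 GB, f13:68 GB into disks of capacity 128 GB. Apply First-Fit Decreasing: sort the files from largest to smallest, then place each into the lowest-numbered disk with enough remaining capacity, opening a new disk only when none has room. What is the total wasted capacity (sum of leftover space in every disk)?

748

Sorted descending: 78, 77, 76, 72, 71, 71, 70, 68, 68, 67, 67, 66, 65.
Put 78 GB in disk 1; 50 GB remain.
Put 77 GB in disk 2; 51 GB remain.
Put 76 GB in disk 3; 52 GB remain.
Put 72 GB in disk 4; 56 GB remain.
Put 71 GB in disk 5; 57 GB remain.
Put 71 GB in disk 6; 57 GB remain.
Put 70 GB in disk 7; 58 GB remain.
Put 68 GB in disk 8; 60 GB remain.
Put 68 GB in disk 9; 60 GB remain.
Put 67 GB in disk 10; 61 GB remain.
Put 67 GB in disk 11; 61 GB remain.
Put 66 GB in disk 12; 62 GB remain.
Put 65 GB in disk 13; 63 GB remain.
13 disks × 128 GB = 1664 GB; used 916 GB; unused 748 GB.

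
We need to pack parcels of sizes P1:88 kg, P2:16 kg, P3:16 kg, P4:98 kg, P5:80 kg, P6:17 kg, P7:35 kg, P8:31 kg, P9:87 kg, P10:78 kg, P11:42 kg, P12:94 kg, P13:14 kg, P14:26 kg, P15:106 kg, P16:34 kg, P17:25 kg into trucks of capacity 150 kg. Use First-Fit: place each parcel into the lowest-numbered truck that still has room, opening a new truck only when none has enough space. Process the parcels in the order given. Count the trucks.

7

Put P1 (88 kg) in truck 1; 62 kg remain.
Put P2 (16 kg) in truck 1; 46 kg remain.
Put P3 (16 kg) in truck 1; 30 kg remain.
Put P4 (98 kg) in truck 2; 52 kg remain.
Put P5 (80 kg) in truck 3; 70 kg remain.
Put P6 (17 kg) in truck 1; 13 kg remain.
Put P7 (35 kg) in truck 2; 17 kg remain.
Put P8 (31 kg) in truck 3; 39 kg remain.
Put P9 (87 kg) in truck 4; 63 kg remain.
Put P10 (78 kg) in truck 5; 72 kg remain.
Put P11 (42 kg) in truck 4; 21 kg remain.
Put P12 (94 kg) in truck 6; 56 kg remain.
Put P13 (14 kg) in truck 2; 3 kg remain.
Put P14 (26 kg) in truck 3; 13 kg remain.
Put P15 (106 kg) in truck 7; 44 kg remain.
Put P16 (34 kg) in truck 5; 38 kg remain.
Put P17 (25 kg) in truck 5; 13 kg remain.
Final trucks: [88,16,16,17] [98,35,14] [80,31,26] [87,42] [78,34,25] [94] [106].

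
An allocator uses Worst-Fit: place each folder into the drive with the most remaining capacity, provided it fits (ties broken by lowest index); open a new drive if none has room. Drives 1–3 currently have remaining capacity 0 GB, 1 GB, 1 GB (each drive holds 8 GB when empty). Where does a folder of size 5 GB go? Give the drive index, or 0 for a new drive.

0

No drive has ≥ 5 GB free, so a new drive is opened.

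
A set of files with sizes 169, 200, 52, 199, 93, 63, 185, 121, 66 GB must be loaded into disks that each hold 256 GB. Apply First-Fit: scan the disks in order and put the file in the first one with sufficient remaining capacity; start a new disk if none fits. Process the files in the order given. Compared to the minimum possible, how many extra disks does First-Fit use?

1

First-Fit: [169,52] [200] [199] [93,63,66] [185] [121] → 6 disks.
Total size 1148 GB; any packing needs at least ⌈1148/256⌉ = 5 disks.
An optimal packing achieves that bound: [200,52] [199] [185,66] [169,63] [121,93] → 5 disks.
Excess: 6 − 5 = 1.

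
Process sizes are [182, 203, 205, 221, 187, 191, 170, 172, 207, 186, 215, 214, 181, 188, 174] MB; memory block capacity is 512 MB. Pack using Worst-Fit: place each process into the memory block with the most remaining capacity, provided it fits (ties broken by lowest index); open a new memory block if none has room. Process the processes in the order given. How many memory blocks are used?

8

182 MB → memory block 1 (remaining 330 MB)
203 MB → memory block 1 (remaining 127 MB)
205 MB → memory block 2 (remaining 307 MB)
221 MB → memory block 2 (remaining 86 MB)
187 MB → memory block 3 (remaining 325 MB)
191 MB → memory block 3 (remaining 134 MB)
170 MB → memory block 4 (remaining 342 MB)
172 MB → memory block 4 (remaining 170 MB)
207 MB → memory block 5 (remaining 305 MB)
186 MB → memory block 5 (remaining 119 MB)
215 MB → memory block 6 (remaining 297 MB)
214 MB → memory block 6 (remaining 83 MB)
181 MB → memory block 7 (remaining 331 MB)
188 MB → memory block 7 (remaining 143 MB)
174 MB → memory block 8 (remaining 338 MB)
Final memory blocks: [182,203] [205,221] [187,191] [170,172] [207,186] [215,214] [181,188] [174].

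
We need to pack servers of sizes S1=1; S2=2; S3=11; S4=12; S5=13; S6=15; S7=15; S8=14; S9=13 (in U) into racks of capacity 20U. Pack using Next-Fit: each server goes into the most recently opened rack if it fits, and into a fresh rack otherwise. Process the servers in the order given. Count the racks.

rack 1: place S1 (1U), 19U left
rack 1: place S2 (2U), 17U left
rack 1: place S3 (11U), 6U left
rack 2: place S4 (12U), 8U left
rack 3: place S5 (13U), 7U left
rack 4: place S6 (15U), 5U left
rack 5: place S7 (15U), 5U left
rack 6: place S8 (14U), 6U left
rack 7: place S9 (13U), 7U left

7 racks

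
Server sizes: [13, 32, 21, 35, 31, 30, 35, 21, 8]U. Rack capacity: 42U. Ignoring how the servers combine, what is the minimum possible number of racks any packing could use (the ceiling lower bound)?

Total size = 13 + 32 + 21 + 35 + 31 + 30 + 35 + 21 + 8 = 226U.
⌈226 / 42⌉ = 6.

6 racks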